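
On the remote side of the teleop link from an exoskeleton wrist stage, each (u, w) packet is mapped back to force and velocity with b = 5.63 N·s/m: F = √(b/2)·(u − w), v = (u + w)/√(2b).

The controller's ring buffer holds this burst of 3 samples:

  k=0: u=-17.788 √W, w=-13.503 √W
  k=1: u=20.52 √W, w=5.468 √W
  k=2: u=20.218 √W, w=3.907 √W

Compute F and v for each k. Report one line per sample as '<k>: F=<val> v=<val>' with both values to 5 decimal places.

k=0: u−w=-4.28500, u+w=-31.29100; √(b/2)=1.67780, √(2b)=3.35559; F=1.67780×(-4.285)=-7.18936, v=-31.29100/3.35559=-9.32503
k=1: u−w=15.05200, u+w=25.98800; √(b/2)=1.67780, √(2b)=3.35559; F=1.67780×15.052=25.25419, v=25.98800/3.35559=7.74468
k=2: u−w=16.31100, u+w=24.12500; √(b/2)=1.67780, √(2b)=3.35559; F=1.67780×16.311=27.36653, v=24.12500/3.35559=7.18949

0: F=-7.18936 v=-9.32503
1: F=25.25419 v=7.74468
2: F=27.36653 v=7.18949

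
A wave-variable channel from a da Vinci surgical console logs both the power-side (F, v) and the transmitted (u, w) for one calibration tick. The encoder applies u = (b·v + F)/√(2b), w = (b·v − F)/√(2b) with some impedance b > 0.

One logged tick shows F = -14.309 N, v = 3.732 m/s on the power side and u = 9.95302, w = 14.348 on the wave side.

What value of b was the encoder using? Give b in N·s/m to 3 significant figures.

b = 21.2 N·s/m

u + w = 24.30102;  u + w = √(2b)·v, so √(2b) = 24.30102/3.732 = 6.51153.
b = (√(2b))²/2 = 42.39999/2 = 21.19999.
(Check via u − w = 2F/√(2b): u − w = -4.39498, 2F/√(2b) = -4.39498.)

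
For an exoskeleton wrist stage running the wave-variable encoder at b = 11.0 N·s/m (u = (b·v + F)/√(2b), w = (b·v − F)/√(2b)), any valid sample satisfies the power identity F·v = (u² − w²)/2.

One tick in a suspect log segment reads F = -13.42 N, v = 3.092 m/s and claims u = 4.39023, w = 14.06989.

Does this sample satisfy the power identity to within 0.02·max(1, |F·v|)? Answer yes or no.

F·v = (-13.42)×3.092 = -41.4946 W.
(u² − w²)/2 = (19.2741 − 197.9618)/2 = -89.3438 W.
|Δ| = 47.8492;  2% of max(1, |F·v|) = 0.8299.

no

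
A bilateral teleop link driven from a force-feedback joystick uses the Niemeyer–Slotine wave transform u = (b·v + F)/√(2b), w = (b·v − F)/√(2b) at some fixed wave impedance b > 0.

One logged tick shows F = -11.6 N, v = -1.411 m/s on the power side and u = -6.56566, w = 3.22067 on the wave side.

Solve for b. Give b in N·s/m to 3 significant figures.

u + w = -3.34499;  u + w = √(2b)·v, so √(2b) = -3.34499/(-1.411) = 2.37065.
b = (√(2b))²/2 = 5.61999/2 = 2.81000.
(Check via u − w = 2F/√(2b): u − w = -9.78633, 2F/√(2b) = -9.78634.)

b = 2.81 N·s/m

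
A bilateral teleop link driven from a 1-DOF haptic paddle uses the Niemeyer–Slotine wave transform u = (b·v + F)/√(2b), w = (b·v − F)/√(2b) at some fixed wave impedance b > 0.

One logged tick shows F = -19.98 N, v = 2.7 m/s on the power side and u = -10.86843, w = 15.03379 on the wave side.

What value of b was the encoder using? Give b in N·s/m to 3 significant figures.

b = 1.19 N·s/m

u + w = 4.16536;  u + w = √(2b)·v, so √(2b) = 4.16536/2.7 = 1.54273.
b = (√(2b))²/2 = 2.38000/2 = 1.19000.
(Check via u − w = 2F/√(2b): u − w = -25.90222, 2F/√(2b) = -25.90220.)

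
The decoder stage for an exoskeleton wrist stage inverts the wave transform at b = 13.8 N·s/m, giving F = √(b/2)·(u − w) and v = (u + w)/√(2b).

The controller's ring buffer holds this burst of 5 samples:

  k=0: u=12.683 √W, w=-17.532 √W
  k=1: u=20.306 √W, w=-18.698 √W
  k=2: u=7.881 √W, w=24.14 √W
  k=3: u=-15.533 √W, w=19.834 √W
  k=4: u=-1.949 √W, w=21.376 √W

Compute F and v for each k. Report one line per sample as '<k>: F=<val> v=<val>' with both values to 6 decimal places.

k=0: u−w=30.215000, u+w=-4.849000; √(b/2)=2.626785, √(2b)=5.253570; F=2.626785×30.215=79.368312, v=-4.849000/5.253570=-0.922991
k=1: u−w=39.004000, u+w=1.608000; √(b/2)=2.626785, √(2b)=5.253570; F=2.626785×39.004=102.455126, v=1.608000/5.253570=0.306078
k=2: u−w=-16.259000, u+w=32.021000; √(b/2)=2.626785, √(2b)=5.253570; F=2.626785×(-16.259)=-42.708899, v=32.021000/5.253570=6.095093
k=3: u−w=-35.367000, u+w=4.301000; √(b/2)=2.626785, √(2b)=5.253570; F=2.626785×(-35.367)=-92.901509, v=4.301000/5.253570=0.818681
k=4: u−w=-23.325000, u+w=19.427000; √(b/2)=2.626785, √(2b)=5.253570; F=2.626785×(-23.325)=-61.269763, v=19.427000/5.253570=3.697866

0: F=79.368312 v=-0.922991
1: F=102.455126 v=0.306078
2: F=-42.708899 v=6.095093
3: F=-92.901509 v=0.818681
4: F=-61.269763 v=3.697866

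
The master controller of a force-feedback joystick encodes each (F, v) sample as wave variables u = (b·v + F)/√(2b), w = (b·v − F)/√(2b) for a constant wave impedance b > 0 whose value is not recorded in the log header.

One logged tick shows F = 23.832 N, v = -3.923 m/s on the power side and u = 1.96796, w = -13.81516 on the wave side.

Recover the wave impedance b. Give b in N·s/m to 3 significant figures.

u + w = -11.84720;  u + w = √(2b)·v, so √(2b) = -11.84720/(-3.923) = 3.01993.
b = (√(2b))²/2 = 9.12000/2 = 4.56000.
(Check via u − w = 2F/√(2b): u − w = 15.78312, 2F/√(2b) = 15.78313.)

b = 4.56 N·s/m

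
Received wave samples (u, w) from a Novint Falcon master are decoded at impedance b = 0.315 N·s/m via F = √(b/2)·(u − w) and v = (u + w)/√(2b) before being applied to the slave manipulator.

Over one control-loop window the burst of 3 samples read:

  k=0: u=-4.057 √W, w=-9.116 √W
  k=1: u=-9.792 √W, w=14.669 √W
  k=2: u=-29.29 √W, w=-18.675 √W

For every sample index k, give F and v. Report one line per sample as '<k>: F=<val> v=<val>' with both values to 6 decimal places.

0: F=2.007728 v=-16.596420
1: F=-9.707658 v=6.144442
2: F=-4.212698 v=-60.430220

k=0: u−w=5.059000, u+w=-13.173000; √(b/2)=0.396863, √(2b)=0.793725; F=0.396863×5.059=2.007728, v=-13.173000/0.793725=-16.596420
k=1: u−w=-24.461000, u+w=4.877000; √(b/2)=0.396863, √(2b)=0.793725; F=0.396863×(-24.461)=-9.707658, v=4.877000/0.793725=6.144442
k=2: u−w=-10.615000, u+w=-47.965000; √(b/2)=0.396863, √(2b)=0.793725; F=0.396863×(-10.615)=-4.212698, v=-47.965000/0.793725=-60.430220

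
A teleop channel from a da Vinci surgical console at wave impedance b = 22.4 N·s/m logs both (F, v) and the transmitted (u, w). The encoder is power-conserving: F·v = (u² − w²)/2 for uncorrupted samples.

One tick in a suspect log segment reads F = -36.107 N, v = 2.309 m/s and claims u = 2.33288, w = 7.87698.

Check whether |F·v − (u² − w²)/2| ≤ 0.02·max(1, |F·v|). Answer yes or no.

no

F·v = (-36.107)×2.309 = -83.3711 W.
(u² − w²)/2 = (5.4423 − 62.0468)/2 = -28.3022 W.
|Δ| = 55.0688;  2% of max(1, |F·v|) = 1.6674.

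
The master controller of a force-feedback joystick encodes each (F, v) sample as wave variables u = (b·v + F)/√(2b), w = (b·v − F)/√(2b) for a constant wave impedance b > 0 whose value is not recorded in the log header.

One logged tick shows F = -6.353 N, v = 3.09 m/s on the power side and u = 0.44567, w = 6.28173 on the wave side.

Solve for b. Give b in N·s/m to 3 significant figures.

u + w = 6.7274;  u + w = √(2b)·v, so √(2b) = 6.7274/3.09 = 2.1772.
b = (√(2b))²/2 = 4.7400/2 = 2.3700.
(Check via u − w = 2F/√(2b): u − w = -5.8361, 2F/√(2b) = -5.8361.)

b = 2.37 N·s/m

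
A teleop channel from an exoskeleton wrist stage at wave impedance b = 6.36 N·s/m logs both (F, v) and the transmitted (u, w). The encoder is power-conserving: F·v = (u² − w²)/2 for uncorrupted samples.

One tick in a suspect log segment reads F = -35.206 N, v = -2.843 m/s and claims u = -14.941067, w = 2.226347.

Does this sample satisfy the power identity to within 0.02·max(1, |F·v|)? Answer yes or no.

no

F·v = (-35.206)×(-2.843) = 100.090658 W.
(u² − w²)/2 = (223.235483 − 4.956621)/2 = 109.139431 W.
|Δ| = 9.048773;  2% of max(1, |F·v|) = 2.001813.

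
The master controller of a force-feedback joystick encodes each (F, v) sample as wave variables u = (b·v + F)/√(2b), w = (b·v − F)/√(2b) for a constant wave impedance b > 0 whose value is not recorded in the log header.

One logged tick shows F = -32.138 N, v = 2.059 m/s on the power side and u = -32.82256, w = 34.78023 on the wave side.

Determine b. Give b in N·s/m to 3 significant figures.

u + w = 1.95767;  u + w = √(2b)·v, so √(2b) = 1.95767/2.059 = 0.95079.
b = (√(2b))²/2 = 0.90400/2 = 0.45200.
(Check via u − w = 2F/√(2b): u − w = -67.60279, 2F/√(2b) = -67.60296.)

b = 0.452 N·s/m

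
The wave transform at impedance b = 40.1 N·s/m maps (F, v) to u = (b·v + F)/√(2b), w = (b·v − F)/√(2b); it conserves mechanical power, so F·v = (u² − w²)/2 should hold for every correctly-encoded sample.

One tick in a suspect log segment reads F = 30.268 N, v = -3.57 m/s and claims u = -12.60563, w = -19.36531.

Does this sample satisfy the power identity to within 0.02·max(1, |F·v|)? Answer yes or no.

F·v = 30.268×(-3.57) = -108.05676 W.
(u² − w²)/2 = (158.90191 − 375.01523)/2 = -108.05666 W.
|Δ| = 0.00010;  2% of max(1, |F·v|) = 2.16114.

yes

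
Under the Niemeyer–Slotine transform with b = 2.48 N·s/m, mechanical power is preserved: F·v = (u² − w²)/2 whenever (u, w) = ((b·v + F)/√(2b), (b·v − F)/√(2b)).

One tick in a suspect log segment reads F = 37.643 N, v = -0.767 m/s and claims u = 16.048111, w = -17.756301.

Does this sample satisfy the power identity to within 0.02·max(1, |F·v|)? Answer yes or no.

yes

F·v = 37.643×(-0.767) = -28.872181 W.
(u² − w²)/2 = (257.541867 − 315.286225)/2 = -28.872179 W.
|Δ| = 0.000002;  2% of max(1, |F·v|) = 0.577444.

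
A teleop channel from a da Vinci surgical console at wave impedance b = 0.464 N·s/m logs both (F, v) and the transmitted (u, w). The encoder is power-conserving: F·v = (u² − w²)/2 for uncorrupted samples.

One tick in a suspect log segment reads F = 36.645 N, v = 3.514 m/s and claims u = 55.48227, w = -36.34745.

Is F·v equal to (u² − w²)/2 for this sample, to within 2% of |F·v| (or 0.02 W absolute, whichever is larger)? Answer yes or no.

no

F·v = 36.645×3.514 = 128.7705 W.
(u² − w²)/2 = (3078.2823 − 1321.1371)/2 = 878.5726 W.
|Δ| = 749.8021;  2% of max(1, |F·v|) = 2.5754.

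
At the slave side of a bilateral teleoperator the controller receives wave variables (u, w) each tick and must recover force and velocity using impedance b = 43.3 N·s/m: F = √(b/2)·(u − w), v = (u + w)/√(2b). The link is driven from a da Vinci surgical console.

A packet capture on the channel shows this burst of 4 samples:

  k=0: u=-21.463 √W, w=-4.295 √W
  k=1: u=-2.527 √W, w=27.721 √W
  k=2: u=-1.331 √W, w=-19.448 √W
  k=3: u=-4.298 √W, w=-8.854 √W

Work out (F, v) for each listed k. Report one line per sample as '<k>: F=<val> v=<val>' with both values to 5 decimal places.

k=0: u−w=-17.16800, u+w=-25.75800; √(b/2)=4.65296, √(2b)=9.30591; F=4.65296×(-17.168)=-79.88195, v=-25.75800/9.30591=-2.76792
k=1: u−w=-30.24800, u+w=25.19400; √(b/2)=4.65296, √(2b)=9.30591; F=4.65296×(-30.248)=-140.74261, v=25.19400/9.30591=2.70731
k=2: u−w=18.11700, u+w=-20.77900; √(b/2)=4.65296, √(2b)=9.30591; F=4.65296×18.117=84.29760, v=-20.77900/9.30591=-2.23288
k=3: u−w=4.55600, u+w=-13.15200; √(b/2)=4.65296, √(2b)=9.30591; F=4.65296×4.556=21.19887, v=-13.15200/9.30591=-1.41330

0: F=-79.88195 v=-2.76792
1: F=-140.74261 v=2.70731
2: F=84.29760 v=-2.23288
3: F=21.19887 v=-1.41330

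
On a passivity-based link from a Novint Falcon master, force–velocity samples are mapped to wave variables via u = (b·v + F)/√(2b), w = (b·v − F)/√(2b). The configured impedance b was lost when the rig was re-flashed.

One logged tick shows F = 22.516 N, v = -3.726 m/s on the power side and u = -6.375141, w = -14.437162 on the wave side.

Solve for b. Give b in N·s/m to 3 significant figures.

b = 15.6 N·s/m

u + w = -20.812303;  u + w = √(2b)·v, so √(2b) = -20.812303/(-3.726) = 5.585696.
b = (√(2b))²/2 = 31.199999/2 = 15.599999.
(Check via u − w = 2F/√(2b): u − w = 8.062021, 2F/√(2b) = 8.062021.)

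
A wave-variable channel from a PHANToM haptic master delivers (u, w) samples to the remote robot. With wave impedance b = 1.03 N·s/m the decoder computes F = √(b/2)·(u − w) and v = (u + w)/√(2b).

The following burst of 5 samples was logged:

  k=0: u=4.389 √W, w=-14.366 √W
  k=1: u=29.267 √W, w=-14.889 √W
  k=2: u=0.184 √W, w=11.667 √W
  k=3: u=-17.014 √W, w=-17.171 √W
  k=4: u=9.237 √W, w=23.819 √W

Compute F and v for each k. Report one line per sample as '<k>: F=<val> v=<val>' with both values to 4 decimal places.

0: F=13.4592 v=-6.9513
1: F=31.6879 v=10.0176
2: F=-8.2406 v=8.2570
3: F=0.1127 v=-23.8178
4: F=-10.4646 v=23.0312

k=0: u−w=18.7550, u+w=-9.9770; √(b/2)=0.7176, √(2b)=1.4353; F=0.7176×18.755=13.4592, v=-9.9770/1.4353=-6.9513
k=1: u−w=44.1560, u+w=14.3780; √(b/2)=0.7176, √(2b)=1.4353; F=0.7176×44.156=31.6879, v=14.3780/1.4353=10.0176
k=2: u−w=-11.4830, u+w=11.8510; √(b/2)=0.7176, √(2b)=1.4353; F=0.7176×(-11.483)=-8.2406, v=11.8510/1.4353=8.2570
k=3: u−w=0.1570, u+w=-34.1850; √(b/2)=0.7176, √(2b)=1.4353; F=0.7176×0.157=0.1127, v=-34.1850/1.4353=-23.8178
k=4: u−w=-14.5820, u+w=33.0560; √(b/2)=0.7176, √(2b)=1.4353; F=0.7176×(-14.582)=-10.4646, v=33.0560/1.4353=23.0312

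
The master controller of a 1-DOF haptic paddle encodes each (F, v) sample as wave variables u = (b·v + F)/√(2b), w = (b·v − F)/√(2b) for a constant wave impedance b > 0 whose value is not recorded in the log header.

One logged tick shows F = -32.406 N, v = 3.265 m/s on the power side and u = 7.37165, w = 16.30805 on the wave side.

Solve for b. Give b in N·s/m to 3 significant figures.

u + w = 23.6797;  u + w = √(2b)·v, so √(2b) = 23.6797/3.265 = 7.2526.
b = (√(2b))²/2 = 52.6000/2 = 26.3000.
(Check via u − w = 2F/√(2b): u − w = -8.9364, 2F/√(2b) = -8.9364.)

b = 26.3 N·s/m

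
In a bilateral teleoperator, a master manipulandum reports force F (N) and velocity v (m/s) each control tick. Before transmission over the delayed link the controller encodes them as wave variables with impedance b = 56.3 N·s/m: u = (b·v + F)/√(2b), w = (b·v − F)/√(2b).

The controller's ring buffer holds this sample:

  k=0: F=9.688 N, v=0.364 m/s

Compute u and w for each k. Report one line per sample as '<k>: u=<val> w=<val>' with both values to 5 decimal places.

0: u=2.84425 w=1.01827

k=0: b·v=56.3×0.364=20.49320; √(2b)=10.61131; u=(20.49320+9.688)/10.61131=2.84425, w=(20.49320−9.688)/10.61131=1.01827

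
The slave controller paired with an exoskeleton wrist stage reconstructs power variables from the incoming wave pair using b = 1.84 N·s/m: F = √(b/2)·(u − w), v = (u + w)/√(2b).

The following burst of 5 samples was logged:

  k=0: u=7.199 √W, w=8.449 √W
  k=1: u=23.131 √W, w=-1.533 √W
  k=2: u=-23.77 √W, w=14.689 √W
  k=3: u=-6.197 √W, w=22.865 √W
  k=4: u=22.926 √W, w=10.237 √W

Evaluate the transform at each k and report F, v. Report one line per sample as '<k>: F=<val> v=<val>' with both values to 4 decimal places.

0: F=-1.1990 v=8.1571
1: F=23.6569 v=11.2587
2: F=-36.8886 v=-4.7338
3: F=-27.8753 v=8.6888
4: F=12.1709 v=17.2874

k=0: u−w=-1.2500, u+w=15.6480; √(b/2)=0.9592, √(2b)=1.9183; F=0.9592×(-1.25)=-1.1990, v=15.6480/1.9183=8.1571
k=1: u−w=24.6640, u+w=21.5980; √(b/2)=0.9592, √(2b)=1.9183; F=0.9592×24.664=23.6569, v=21.5980/1.9183=11.2587
k=2: u−w=-38.4590, u+w=-9.0810; √(b/2)=0.9592, √(2b)=1.9183; F=0.9592×(-38.459)=-36.8886, v=-9.0810/1.9183=-4.7338
k=3: u−w=-29.0620, u+w=16.6680; √(b/2)=0.9592, √(2b)=1.9183; F=0.9592×(-29.062)=-27.8753, v=16.6680/1.9183=8.6888
k=4: u−w=12.6890, u+w=33.1630; √(b/2)=0.9592, √(2b)=1.9183; F=0.9592×12.689=12.1709, v=33.1630/1.9183=17.2874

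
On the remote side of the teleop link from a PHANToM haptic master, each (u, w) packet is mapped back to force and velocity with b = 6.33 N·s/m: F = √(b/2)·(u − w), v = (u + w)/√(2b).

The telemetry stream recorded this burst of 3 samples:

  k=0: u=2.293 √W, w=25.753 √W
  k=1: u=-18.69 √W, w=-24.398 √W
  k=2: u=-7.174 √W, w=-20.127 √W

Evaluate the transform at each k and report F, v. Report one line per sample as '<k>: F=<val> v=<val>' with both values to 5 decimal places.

0: F=-41.73639 v=7.88232
1: F=10.15479 v=-12.10987
2: F=23.04397 v=-7.67294

k=0: u−w=-23.46000, u+w=28.04600; √(b/2)=1.77904, √(2b)=3.55809; F=1.77904×(-23.46)=-41.73639, v=28.04600/3.55809=7.88232
k=1: u−w=5.70800, u+w=-43.08800; √(b/2)=1.77904, √(2b)=3.55809; F=1.77904×5.708=10.15479, v=-43.08800/3.55809=-12.10987
k=2: u−w=12.95300, u+w=-27.30100; √(b/2)=1.77904, √(2b)=3.55809; F=1.77904×12.953=23.04397, v=-27.30100/3.55809=-7.67294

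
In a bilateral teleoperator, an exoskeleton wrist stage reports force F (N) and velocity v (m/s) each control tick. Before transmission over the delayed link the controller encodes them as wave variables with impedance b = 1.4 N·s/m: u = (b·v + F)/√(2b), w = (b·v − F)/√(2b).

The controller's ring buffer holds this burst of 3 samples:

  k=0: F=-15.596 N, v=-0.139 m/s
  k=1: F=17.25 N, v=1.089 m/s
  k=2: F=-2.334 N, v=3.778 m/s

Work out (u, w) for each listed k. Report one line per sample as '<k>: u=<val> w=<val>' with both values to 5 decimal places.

k=0: b·v=1.4×(-0.139)=-0.19460; √(2b)=1.67332; u=(-0.19460+(-15.596))/1.67332=-9.43669, w=(-0.19460−(-15.596))/1.67332=9.20410
k=1: b·v=1.4×1.089=1.52460; √(2b)=1.67332; u=(1.52460+17.25)/1.67332=11.21997, w=(1.52460−17.25)/1.67332=-9.39772
k=2: b·v=1.4×3.778=5.28920; √(2b)=1.67332; u=(5.28920+(-2.334))/1.67332=1.76607, w=(5.28920−(-2.334))/1.67332=4.55573

0: u=-9.43669 w=9.20410
1: u=11.21997 w=-9.39772
2: u=1.76607 w=4.55573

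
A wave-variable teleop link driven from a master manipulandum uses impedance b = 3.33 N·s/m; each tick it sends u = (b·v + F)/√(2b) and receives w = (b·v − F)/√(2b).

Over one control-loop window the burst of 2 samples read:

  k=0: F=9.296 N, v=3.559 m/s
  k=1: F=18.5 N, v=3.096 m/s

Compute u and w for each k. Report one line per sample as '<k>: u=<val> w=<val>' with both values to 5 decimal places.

0: u=8.19448 w=0.99022
1: u=11.16352 w=-3.17368

k=0: b·v=3.33×3.559=11.85147; √(2b)=2.58070; u=(11.85147+9.296)/2.58070=8.19448, w=(11.85147−9.296)/2.58070=0.99022
k=1: b·v=3.33×3.096=10.30968; √(2b)=2.58070; u=(10.30968+18.5)/2.58070=11.16352, w=(10.30968−18.5)/2.58070=-3.17368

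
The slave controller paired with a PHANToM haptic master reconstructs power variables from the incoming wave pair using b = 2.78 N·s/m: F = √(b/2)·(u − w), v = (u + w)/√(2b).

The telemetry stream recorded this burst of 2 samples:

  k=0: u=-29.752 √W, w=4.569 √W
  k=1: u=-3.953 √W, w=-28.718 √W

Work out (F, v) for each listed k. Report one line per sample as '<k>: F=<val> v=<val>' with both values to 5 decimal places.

0: F=-40.46386 v=-10.67997
1: F=29.19750 v=-13.85559

k=0: u−w=-34.32100, u+w=-25.18300; √(b/2)=1.17898, √(2b)=2.35797; F=1.17898×(-34.321)=-40.46386, v=-25.18300/2.35797=-10.67997
k=1: u−w=24.76500, u+w=-32.67100; √(b/2)=1.17898, √(2b)=2.35797; F=1.17898×24.765=29.19750, v=-32.67100/2.35797=-13.85559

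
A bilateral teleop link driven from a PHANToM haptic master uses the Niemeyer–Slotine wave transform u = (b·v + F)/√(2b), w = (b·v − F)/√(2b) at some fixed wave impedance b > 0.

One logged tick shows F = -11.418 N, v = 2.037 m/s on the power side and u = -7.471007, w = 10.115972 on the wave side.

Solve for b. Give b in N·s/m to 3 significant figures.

b = 0.843 N·s/m

u + w = 2.644965;  u + w = √(2b)·v, so √(2b) = 2.644965/2.037 = 1.298461.
b = (√(2b))²/2 = 1.686001/2 = 0.843000.
(Check via u − w = 2F/√(2b): u − w = -17.586979, 2F/√(2b) = -17.586974.)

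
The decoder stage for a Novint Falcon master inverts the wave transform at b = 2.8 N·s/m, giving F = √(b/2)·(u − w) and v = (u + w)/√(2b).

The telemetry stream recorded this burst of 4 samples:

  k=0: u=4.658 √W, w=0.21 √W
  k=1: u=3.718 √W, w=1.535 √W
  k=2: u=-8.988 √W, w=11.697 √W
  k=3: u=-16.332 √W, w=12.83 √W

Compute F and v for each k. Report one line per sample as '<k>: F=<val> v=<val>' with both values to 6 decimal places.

k=0: u−w=4.448000, u+w=4.868000; √(b/2)=1.183216, √(2b)=2.366432; F=1.183216×4.448=5.262945, v=4.868000/2.366432=2.057105
k=1: u−w=2.183000, u+w=5.253000; √(b/2)=1.183216, √(2b)=2.366432; F=1.183216×2.183=2.582960, v=5.253000/2.366432=2.219798
k=2: u−w=-20.685000, u+w=2.709000; √(b/2)=1.183216, √(2b)=2.366432; F=1.183216×(-20.685)=-24.474822, v=2.709000/2.366432=1.144761
k=3: u−w=-29.162000, u+w=-3.502000; √(b/2)=1.183216, √(2b)=2.366432; F=1.183216×(-29.162)=-34.504944, v=-3.502000/2.366432=-1.479865

0: F=5.262945 v=2.057105
1: F=2.582960 v=2.219798
2: F=-24.474822 v=1.144761
3: F=-34.504944 v=-1.479865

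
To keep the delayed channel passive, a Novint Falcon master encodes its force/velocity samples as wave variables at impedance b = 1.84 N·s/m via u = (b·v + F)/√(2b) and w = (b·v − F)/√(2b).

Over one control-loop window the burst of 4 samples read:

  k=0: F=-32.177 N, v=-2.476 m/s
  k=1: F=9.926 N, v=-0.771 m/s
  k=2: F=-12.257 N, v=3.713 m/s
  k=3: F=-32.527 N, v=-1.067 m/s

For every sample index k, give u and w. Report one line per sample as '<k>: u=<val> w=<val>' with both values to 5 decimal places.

0: u=-19.14832 w=14.39852
1: u=4.43477 w=-5.91380
2: u=-2.82802 w=9.95079
3: u=-17.97930 w=15.93244

k=0: b·v=1.84×(-2.476)=-4.55584; √(2b)=1.91833; u=(-4.55584+(-32.177))/1.91833=-19.14832, w=(-4.55584−(-32.177))/1.91833=14.39852
k=1: b·v=1.84×(-0.771)=-1.41864; √(2b)=1.91833; u=(-1.41864+9.926)/1.91833=4.43477, w=(-1.41864−9.926)/1.91833=-5.91380
k=2: b·v=1.84×3.713=6.83192; √(2b)=1.91833; u=(6.83192+(-12.257))/1.91833=-2.82802, w=(6.83192−(-12.257))/1.91833=9.95079
k=3: b·v=1.84×(-1.067)=-1.96328; √(2b)=1.91833; u=(-1.96328+(-32.527))/1.91833=-17.97930, w=(-1.96328−(-32.527))/1.91833=15.93244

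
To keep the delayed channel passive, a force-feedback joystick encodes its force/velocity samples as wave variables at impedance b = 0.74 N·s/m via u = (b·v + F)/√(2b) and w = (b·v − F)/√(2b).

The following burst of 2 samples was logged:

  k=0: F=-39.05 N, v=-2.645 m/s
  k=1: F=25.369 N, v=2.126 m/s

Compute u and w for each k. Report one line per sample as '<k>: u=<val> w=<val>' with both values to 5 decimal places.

k=0: b·v=0.74×(-2.645)=-1.95730; √(2b)=1.21655; u=(-1.95730+(-39.05))/1.21655=-33.70779, w=(-1.95730−(-39.05))/1.21655=30.49001
k=1: b·v=0.74×2.126=1.57324; √(2b)=1.21655; u=(1.57324+25.369)/1.21655=22.14638, w=(1.57324−25.369)/1.21655=-19.55999

0: u=-33.70779 w=30.49001
1: u=22.14638 w=-19.55999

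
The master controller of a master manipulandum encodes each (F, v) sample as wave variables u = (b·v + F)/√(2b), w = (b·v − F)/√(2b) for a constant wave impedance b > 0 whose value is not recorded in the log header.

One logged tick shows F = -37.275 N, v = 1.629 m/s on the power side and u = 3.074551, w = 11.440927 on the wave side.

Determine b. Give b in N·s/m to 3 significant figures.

b = 39.7 N·s/m

u + w = 14.515478;  u + w = √(2b)·v, so √(2b) = 14.515478/1.629 = 8.910668.
b = (√(2b))²/2 = 79.400002/2 = 39.700001.
(Check via u − w = 2F/√(2b): u − w = -8.366376, 2F/√(2b) = -8.366376.)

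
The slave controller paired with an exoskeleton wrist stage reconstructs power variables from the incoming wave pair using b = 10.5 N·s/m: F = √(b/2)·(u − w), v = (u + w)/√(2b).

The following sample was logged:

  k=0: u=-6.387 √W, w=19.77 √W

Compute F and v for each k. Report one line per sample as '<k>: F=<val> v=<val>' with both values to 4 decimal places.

k=0: u−w=-26.1570, u+w=13.3830; √(b/2)=2.2913, √(2b)=4.5826; F=2.2913×(-26.157)=-59.9332, v=13.3830/4.5826=2.9204

0: F=-59.9332 v=2.9204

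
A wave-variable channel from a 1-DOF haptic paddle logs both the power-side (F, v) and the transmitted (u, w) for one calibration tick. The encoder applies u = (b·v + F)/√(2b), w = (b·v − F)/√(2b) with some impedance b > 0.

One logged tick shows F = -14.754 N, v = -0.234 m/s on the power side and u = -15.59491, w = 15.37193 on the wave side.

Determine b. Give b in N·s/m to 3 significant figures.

b = 0.454 N·s/m

u + w = -0.22298;  u + w = √(2b)·v, so √(2b) = -0.22298/(-0.234) = 0.95291.
b = (√(2b))²/2 = 0.90803/2 = 0.45401.
(Check via u − w = 2F/√(2b): u − w = -30.96684, 2F/√(2b) = -30.96633.)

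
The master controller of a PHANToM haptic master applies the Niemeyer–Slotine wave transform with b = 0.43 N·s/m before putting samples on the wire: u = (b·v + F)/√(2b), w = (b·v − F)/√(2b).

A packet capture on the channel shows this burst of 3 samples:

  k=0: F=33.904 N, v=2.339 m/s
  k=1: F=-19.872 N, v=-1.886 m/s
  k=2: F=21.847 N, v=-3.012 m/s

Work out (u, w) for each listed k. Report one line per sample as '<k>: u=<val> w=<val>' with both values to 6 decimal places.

k=0: b·v=0.43×2.339=1.005770; √(2b)=0.927362; u=(1.005770+33.904)/0.927362=37.644173, w=(1.005770−33.904)/0.927362=-35.475074
k=1: b·v=0.43×(-1.886)=-0.810980; √(2b)=0.927362; u=(-0.810980+(-19.872))/0.927362=-22.303031, w=(-0.810980−(-19.872))/0.927362=20.554026
k=2: b·v=0.43×(-3.012)=-1.295160; √(2b)=0.927362; u=(-1.295160+21.847)/0.927362=22.161619, w=(-1.295160−21.847)/0.927362=-24.954833

0: u=37.644173 w=-35.475074
1: u=-22.303031 w=20.554026
2: u=22.161619 w=-24.954833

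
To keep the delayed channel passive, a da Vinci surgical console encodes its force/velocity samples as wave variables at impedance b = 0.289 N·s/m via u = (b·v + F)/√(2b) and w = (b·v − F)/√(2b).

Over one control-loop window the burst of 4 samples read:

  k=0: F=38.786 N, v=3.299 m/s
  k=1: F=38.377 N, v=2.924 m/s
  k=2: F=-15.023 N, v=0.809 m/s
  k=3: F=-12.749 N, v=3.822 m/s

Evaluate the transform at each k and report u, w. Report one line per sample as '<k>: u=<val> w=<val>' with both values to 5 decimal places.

k=0: b·v=0.289×3.299=0.95341; √(2b)=0.76026; u=(0.95341+38.786)/0.76026=52.27060, w=(0.95341−38.786)/0.76026=-49.76249
k=1: b·v=0.289×2.924=0.84504; √(2b)=0.76026; u=(0.84504+38.377)/0.76026=51.59008, w=(0.84504−38.377)/0.76026=-49.36707
k=2: b·v=0.289×0.809=0.23380; √(2b)=0.76026; u=(0.23380+(-15.023))/0.76026=-19.45274, w=(0.23380−(-15.023))/0.76026=20.06779
k=3: b·v=0.289×3.822=1.10456; √(2b)=0.76026; u=(1.10456+(-12.749))/0.76026=-15.31633, w=(1.10456−(-12.749))/0.76026=18.22206

0: u=52.27060 w=-49.76249
1: u=51.59008 w=-49.36707
2: u=-19.45274 w=20.06779
3: u=-15.31633 w=18.22206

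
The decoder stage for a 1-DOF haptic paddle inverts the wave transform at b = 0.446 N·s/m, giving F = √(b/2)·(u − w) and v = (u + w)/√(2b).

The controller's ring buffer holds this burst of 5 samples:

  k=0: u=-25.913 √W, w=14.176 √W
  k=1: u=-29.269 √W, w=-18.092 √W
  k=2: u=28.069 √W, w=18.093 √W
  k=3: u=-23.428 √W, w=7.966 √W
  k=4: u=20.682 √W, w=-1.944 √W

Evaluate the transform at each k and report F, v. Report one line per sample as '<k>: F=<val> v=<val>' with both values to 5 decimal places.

k=0: u−w=-40.08900, u+w=-11.73700; √(b/2)=0.47223, √(2b)=0.94446; F=0.47223×(-40.089)=-18.93118, v=-11.73700/0.94446=-12.42724
k=1: u−w=-11.17700, u+w=-47.36100; √(b/2)=0.47223, √(2b)=0.94446; F=0.47223×(-11.177)=-5.27810, v=-47.36100/0.94446=-50.14625
k=2: u−w=9.97600, u+w=46.16200; √(b/2)=0.47223, √(2b)=0.94446; F=0.47223×9.976=4.71095, v=46.16200/0.94446=48.87674
k=3: u−w=-31.39400, u+w=-15.46200; √(b/2)=0.47223, √(2b)=0.94446; F=0.47223×(-31.394)=-14.82515, v=-15.46200/0.94446=-16.37130
k=4: u−w=22.62600, u+w=18.73800; √(b/2)=0.47223, √(2b)=0.94446; F=0.47223×22.626=10.68465, v=18.73800/0.94446=19.83996

0: F=-18.93118 v=-12.42724
1: F=-5.27810 v=-50.14625
2: F=4.71095 v=48.87674
3: F=-14.82515 v=-16.37130
4: F=10.68465 v=19.83996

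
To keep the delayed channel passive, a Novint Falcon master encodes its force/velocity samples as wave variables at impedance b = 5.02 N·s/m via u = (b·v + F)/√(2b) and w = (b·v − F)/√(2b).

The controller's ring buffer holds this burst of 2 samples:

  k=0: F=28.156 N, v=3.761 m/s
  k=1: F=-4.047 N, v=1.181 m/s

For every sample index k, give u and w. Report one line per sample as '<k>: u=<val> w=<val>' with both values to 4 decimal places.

0: u=14.8445 w=-2.9274
1: u=0.5938 w=3.1483

k=0: b·v=5.02×3.761=18.8802; √(2b)=3.1686; u=(18.8802+28.156)/3.1686=14.8445, w=(18.8802−28.156)/3.1686=-2.9274
k=1: b·v=5.02×1.181=5.9286; √(2b)=3.1686; u=(5.9286+(-4.047))/3.1686=0.5938, w=(5.9286−(-4.047))/3.1686=3.1483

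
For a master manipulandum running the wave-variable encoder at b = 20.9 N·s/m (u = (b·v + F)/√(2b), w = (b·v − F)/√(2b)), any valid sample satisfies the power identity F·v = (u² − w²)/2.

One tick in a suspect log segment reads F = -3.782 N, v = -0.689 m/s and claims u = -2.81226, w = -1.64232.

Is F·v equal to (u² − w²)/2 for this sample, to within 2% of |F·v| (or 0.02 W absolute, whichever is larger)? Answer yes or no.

F·v = (-3.782)×(-0.689) = 2.6058 W.
(u² − w²)/2 = (7.9088 − 2.6972)/2 = 2.6058 W.
|Δ| = 0.0000;  2% of max(1, |F·v|) = 0.0521.

yes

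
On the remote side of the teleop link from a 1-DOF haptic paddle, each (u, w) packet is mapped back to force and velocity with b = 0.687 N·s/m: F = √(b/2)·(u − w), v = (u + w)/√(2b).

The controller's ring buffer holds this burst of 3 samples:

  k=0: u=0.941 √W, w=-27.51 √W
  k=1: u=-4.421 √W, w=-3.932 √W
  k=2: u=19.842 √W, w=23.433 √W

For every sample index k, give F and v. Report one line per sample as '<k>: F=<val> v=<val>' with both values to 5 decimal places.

0: F=16.67481 v=-22.66636
1: F=-0.28660 v=-7.12605
2: F=-2.10464 v=36.91847

k=0: u−w=28.45100, u+w=-26.56900; √(b/2)=0.58609, √(2b)=1.17218; F=0.58609×28.451=16.67481, v=-26.56900/1.17218=-22.66636
k=1: u−w=-0.48900, u+w=-8.35300; √(b/2)=0.58609, √(2b)=1.17218; F=0.58609×(-0.489)=-0.28660, v=-8.35300/1.17218=-7.12605
k=2: u−w=-3.59100, u+w=43.27500; √(b/2)=0.58609, √(2b)=1.17218; F=0.58609×(-3.591)=-2.10464, v=43.27500/1.17218=36.91847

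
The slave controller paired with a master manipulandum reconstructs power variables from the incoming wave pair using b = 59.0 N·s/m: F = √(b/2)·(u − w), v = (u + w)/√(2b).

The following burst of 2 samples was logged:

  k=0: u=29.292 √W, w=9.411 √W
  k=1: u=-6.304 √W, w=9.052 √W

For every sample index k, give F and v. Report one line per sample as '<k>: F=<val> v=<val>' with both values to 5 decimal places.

k=0: u−w=19.88100, u+w=38.70300; √(b/2)=5.43139, √(2b)=10.86278; F=5.43139×19.881=107.98147, v=38.70300/10.86278=3.56290
k=1: u−w=-15.35600, u+w=2.74800; √(b/2)=5.43139, √(2b)=10.86278; F=5.43139×(-15.356)=-83.40443, v=2.74800/10.86278=0.25297

0: F=107.98147 v=3.56290
1: F=-83.40443 v=0.25297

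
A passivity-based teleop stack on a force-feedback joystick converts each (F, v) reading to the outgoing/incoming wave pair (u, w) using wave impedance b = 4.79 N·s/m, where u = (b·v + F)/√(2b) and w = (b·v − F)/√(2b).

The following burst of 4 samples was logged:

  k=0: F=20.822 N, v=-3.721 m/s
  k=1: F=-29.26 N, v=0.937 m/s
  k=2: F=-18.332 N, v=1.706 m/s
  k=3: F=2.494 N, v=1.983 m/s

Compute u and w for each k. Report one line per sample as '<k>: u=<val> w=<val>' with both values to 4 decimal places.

0: u=0.9687 w=-12.4858
1: u=-8.0034 w=10.9036
2: u=-3.2826 w=8.5630
3: u=3.8746 w=2.2631

k=0: b·v=4.79×(-3.721)=-17.8236; √(2b)=3.0952; u=(-17.8236+20.822)/3.0952=0.9687, w=(-17.8236−20.822)/3.0952=-12.4858
k=1: b·v=4.79×0.937=4.4882; √(2b)=3.0952; u=(4.4882+(-29.26))/3.0952=-8.0034, w=(4.4882−(-29.26))/3.0952=10.9036
k=2: b·v=4.79×1.706=8.1717; √(2b)=3.0952; u=(8.1717+(-18.332))/3.0952=-3.2826, w=(8.1717−(-18.332))/3.0952=8.5630
k=3: b·v=4.79×1.983=9.4986; √(2b)=3.0952; u=(9.4986+2.494)/3.0952=3.8746, w=(9.4986−2.494)/3.0952=2.2631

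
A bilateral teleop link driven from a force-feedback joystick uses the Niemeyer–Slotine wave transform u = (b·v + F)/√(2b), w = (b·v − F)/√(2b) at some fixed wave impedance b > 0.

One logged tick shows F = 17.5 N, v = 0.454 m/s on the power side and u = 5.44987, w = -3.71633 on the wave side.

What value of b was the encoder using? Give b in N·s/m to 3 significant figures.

b = 7.29 N·s/m

u + w = 1.73354;  u + w = √(2b)·v, so √(2b) = 1.73354/0.454 = 3.81837.
b = (√(2b))²/2 = 14.57995/2 = 7.28997.
(Check via u − w = 2F/√(2b): u − w = 9.16620, 2F/√(2b) = 9.16621.)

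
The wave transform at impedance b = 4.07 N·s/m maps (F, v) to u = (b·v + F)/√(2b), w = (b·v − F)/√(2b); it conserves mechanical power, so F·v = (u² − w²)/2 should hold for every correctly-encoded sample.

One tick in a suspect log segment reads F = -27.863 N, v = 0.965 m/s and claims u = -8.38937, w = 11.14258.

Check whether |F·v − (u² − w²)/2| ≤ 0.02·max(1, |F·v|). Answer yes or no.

F·v = (-27.863)×0.965 = -26.8878 W.
(u² − w²)/2 = (70.3815 − 124.1571)/2 = -26.8878 W.
|Δ| = 0.0000;  2% of max(1, |F·v|) = 0.5378.

yes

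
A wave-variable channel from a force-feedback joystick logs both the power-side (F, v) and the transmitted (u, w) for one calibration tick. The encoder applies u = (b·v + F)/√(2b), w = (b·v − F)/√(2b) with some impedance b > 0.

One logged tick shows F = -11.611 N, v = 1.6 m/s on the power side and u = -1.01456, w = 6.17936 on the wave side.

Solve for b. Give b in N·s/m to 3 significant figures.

b = 5.21 N·s/m

u + w = 5.16480;  u + w = √(2b)·v, so √(2b) = 5.16480/1.6 = 3.22800.
b = (√(2b))²/2 = 10.41998/2 = 5.20999.
(Check via u − w = 2F/√(2b): u − w = -7.19392, 2F/√(2b) = -7.19393.)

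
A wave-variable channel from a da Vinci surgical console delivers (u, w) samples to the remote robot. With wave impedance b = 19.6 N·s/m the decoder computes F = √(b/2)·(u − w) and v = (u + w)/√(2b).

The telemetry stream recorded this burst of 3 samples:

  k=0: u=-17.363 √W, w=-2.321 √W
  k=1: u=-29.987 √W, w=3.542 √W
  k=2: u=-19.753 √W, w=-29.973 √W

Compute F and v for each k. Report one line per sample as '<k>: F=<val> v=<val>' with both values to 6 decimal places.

k=0: u−w=-15.042000, u+w=-19.684000; √(b/2)=3.130495, √(2b)=6.260990; F=3.130495×(-15.042)=-47.088908, v=-19.684000/6.260990=-3.143912
k=1: u−w=-33.529000, u+w=-26.445000; √(b/2)=3.130495, √(2b)=6.260990; F=3.130495×(-33.529)=-104.962373, v=-26.445000/6.260990=-4.223773
k=2: u−w=10.220000, u+w=-49.726000; √(b/2)=3.130495, √(2b)=6.260990; F=3.130495×10.22=31.993661, v=-49.726000/6.260990=-7.942194

0: F=-47.088908 v=-3.143912
1: F=-104.962373 v=-4.223773
2: F=31.993661 v=-7.942194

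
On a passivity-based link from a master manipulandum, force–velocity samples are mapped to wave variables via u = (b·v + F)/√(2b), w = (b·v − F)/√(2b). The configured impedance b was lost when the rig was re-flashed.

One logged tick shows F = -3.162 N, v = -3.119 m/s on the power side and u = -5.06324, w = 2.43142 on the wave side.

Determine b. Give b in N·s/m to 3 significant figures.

u + w = -2.6318;  u + w = √(2b)·v, so √(2b) = -2.6318/(-3.119) = 0.8438.
b = (√(2b))²/2 = 0.7120/2 = 0.3560.
(Check via u − w = 2F/√(2b): u − w = -7.4947, 2F/√(2b) = -7.4946.)

b = 0.356 N·s/m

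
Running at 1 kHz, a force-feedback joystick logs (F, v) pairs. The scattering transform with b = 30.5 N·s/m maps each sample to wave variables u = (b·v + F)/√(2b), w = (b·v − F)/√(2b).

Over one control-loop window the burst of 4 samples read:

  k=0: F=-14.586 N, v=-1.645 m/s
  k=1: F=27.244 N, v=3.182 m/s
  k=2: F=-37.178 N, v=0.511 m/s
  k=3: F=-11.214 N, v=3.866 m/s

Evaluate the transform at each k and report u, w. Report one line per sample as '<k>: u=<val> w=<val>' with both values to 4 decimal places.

0: u=-8.2915 w=-4.5564
1: u=15.9143 w=8.9379
2: u=-2.7646 w=6.7557
3: u=13.6614 w=16.5330

k=0: b·v=30.5×(-1.645)=-50.1725; √(2b)=7.8102; u=(-50.1725+(-14.586))/7.8102=-8.2915, w=(-50.1725−(-14.586))/7.8102=-4.5564
k=1: b·v=30.5×3.182=97.0510; √(2b)=7.8102; u=(97.0510+27.244)/7.8102=15.9143, w=(97.0510−27.244)/7.8102=8.9379
k=2: b·v=30.5×0.511=15.5855; √(2b)=7.8102; u=(15.5855+(-37.178))/7.8102=-2.7646, w=(15.5855−(-37.178))/7.8102=6.7557
k=3: b·v=30.5×3.866=117.9130; √(2b)=7.8102; u=(117.9130+(-11.214))/7.8102=13.6614, w=(117.9130−(-11.214))/7.8102=16.5330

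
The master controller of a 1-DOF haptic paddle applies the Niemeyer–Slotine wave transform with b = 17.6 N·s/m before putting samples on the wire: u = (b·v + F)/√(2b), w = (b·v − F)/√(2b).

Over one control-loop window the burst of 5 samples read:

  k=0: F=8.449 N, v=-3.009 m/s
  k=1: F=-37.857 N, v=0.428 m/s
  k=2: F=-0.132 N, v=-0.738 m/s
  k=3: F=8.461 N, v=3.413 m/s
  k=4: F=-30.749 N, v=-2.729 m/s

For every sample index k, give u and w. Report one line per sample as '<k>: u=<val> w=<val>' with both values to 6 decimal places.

0: u=-7.502058 w=-10.350215
1: u=-5.111143 w=7.650449
2: u=-2.211510 w=-2.167013
3: u=11.550695 w=8.698493
4: u=-13.278265 w=-2.912779

k=0: b·v=17.6×(-3.009)=-52.958400; √(2b)=5.932959; u=(-52.958400+8.449)/5.932959=-7.502058, w=(-52.958400−8.449)/5.932959=-10.350215
k=1: b·v=17.6×0.428=7.532800; √(2b)=5.932959; u=(7.532800+(-37.857))/5.932959=-5.111143, w=(7.532800−(-37.857))/5.932959=7.650449
k=2: b·v=17.6×(-0.738)=-12.988800; √(2b)=5.932959; u=(-12.988800+(-0.132))/5.932959=-2.211510, w=(-12.988800−(-0.132))/5.932959=-2.167013
k=3: b·v=17.6×3.413=60.068800; √(2b)=5.932959; u=(60.068800+8.461)/5.932959=11.550695, w=(60.068800−8.461)/5.932959=8.698493
k=4: b·v=17.6×(-2.729)=-48.030400; √(2b)=5.932959; u=(-48.030400+(-30.749))/5.932959=-13.278265, w=(-48.030400−(-30.749))/5.932959=-2.912779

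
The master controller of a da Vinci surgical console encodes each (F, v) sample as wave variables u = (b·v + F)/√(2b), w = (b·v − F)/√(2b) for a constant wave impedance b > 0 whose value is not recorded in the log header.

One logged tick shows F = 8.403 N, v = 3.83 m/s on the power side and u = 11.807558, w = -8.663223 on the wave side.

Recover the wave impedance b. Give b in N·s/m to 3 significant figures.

u + w = 3.144335;  u + w = √(2b)·v, so √(2b) = 3.144335/3.83 = 0.820975.
b = (√(2b))²/2 = 0.674000/2 = 0.337000.
(Check via u − w = 2F/√(2b): u − w = 20.470781, 2F/√(2b) = 20.470777.)

b = 0.337 N·s/m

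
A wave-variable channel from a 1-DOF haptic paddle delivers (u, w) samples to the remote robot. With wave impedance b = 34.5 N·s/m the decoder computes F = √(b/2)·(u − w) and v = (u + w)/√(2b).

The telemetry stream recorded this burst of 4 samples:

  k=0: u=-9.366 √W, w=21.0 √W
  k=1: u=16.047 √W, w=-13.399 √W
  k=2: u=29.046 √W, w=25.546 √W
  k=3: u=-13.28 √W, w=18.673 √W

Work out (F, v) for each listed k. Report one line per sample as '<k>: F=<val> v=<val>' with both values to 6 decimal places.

k=0: u−w=-30.366000, u+w=11.634000; √(b/2)=4.153312, √(2b)=8.306624; F=4.153312×(-30.366)=-126.119470, v=11.634000/8.306624=1.400569
k=1: u−w=29.446000, u+w=2.648000; √(b/2)=4.153312, √(2b)=8.306624; F=4.153312×29.446=122.298423, v=2.648000/8.306624=0.318782
k=2: u−w=3.500000, u+w=54.592000; √(b/2)=4.153312, √(2b)=8.306624; F=4.153312×3.5=14.536592, v=54.592000/8.306624=6.572104
k=3: u−w=-31.953000, u+w=5.393000; √(b/2)=4.153312, √(2b)=8.306624; F=4.153312×(-31.953)=-132.710776, v=5.393000/8.306624=0.649241

0: F=-126.119470 v=1.400569
1: F=122.298423 v=0.318782
2: F=14.536592 v=6.572104
3: F=-132.710776 v=0.649241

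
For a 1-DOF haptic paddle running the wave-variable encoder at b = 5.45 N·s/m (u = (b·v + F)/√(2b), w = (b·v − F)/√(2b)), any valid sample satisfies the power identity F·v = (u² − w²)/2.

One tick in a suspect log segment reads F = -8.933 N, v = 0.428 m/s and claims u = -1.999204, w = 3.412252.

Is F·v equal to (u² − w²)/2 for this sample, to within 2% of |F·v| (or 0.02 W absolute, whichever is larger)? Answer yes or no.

yes

F·v = (-8.933)×0.428 = -3.823324 W.
(u² − w²)/2 = (3.996817 − 11.643464)/2 = -3.823324 W.
|Δ| = 0.000000;  2% of max(1, |F·v|) = 0.076466.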